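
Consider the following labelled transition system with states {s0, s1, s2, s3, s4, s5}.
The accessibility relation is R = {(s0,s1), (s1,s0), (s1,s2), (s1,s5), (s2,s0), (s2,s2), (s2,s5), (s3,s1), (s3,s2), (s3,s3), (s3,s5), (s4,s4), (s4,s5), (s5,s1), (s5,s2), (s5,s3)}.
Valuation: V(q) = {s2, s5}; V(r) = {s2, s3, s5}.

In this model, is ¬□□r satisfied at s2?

Yes

Recall that □ψ holds at a world iff ψ holds at every accessible world, and ◇ψ holds iff ψ holds at some accessible world.
At s2: □□r is false, so ¬□□r is true.
  At s2: □□r requires □r at every successor {s0, s2, s5}.
    □r fails at s0, so □□r is false at s2.
      At s0: □r requires r at every successor {s1}.
        r fails at s1, so □r is false at s0.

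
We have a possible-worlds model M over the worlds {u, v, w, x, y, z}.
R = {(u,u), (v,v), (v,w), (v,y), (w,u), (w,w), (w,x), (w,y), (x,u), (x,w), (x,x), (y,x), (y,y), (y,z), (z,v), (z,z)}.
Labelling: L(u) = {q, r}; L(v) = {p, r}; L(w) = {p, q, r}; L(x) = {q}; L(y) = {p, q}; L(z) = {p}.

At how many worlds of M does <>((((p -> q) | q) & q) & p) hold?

4

Let φ = <>((((p -> q) | q) & q) & p). Evaluate φ at each world:
  u (successors {u}): φ is false.
  v (successors {v, w, y}): φ is true.
  w (successors {u, w, x, y}): φ is true.
  x (successors {u, w, x}): φ is true.
  y (successors {x, y, z}): φ is true.
  z (successors {v, z}): φ is false.
For instance, at v:
  At v: <>((((p -> q) | q) & q) & p) requires (((p -> q) | q) & q) & p at some successor in {v, w, y}.
    (((p -> q) | q) & q) & p holds at w, so <>((((p -> q) | q) & q) & p) is true at v.
Satisfying worlds: {v, w, x, y}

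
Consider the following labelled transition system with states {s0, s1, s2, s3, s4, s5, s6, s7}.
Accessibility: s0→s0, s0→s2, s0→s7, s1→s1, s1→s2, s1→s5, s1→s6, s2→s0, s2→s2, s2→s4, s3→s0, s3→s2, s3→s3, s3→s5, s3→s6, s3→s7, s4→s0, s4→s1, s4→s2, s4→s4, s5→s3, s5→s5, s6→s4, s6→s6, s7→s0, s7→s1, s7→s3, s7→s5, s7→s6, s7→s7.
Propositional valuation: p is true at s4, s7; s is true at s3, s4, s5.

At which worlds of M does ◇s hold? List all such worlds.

Let φ = ◇s. Evaluate φ at each world:
  s0 (successors {s0, s2, s7}): φ is false.
  s1 (successors {s1, s2, s5, s6}): φ is true.
  s2 (successors {s0, s2, s4}): φ is true.
  s3 (successors {s0, s2, s3, s5, s6, s7}): φ is true.
  s4 (successors {s0, s1, s2, s4}): φ is true.
  s5 (successors {s3, s5}): φ is true.
  s6 (successors {s4, s6}): φ is true.
  s7 (successors {s0, s1, s3, s5, s6, s7}): φ is true.
For instance, at s3:
  At s3: ◇s requires s at some successor in {s0, s2, s3, s5, s6, s7}.
    s holds at s3, so ◇s is true at s3.
Satisfying worlds: {s1, s2, s3, s4, s5, s6, s7}

s1, s2, s3, s4, s5, s6, s7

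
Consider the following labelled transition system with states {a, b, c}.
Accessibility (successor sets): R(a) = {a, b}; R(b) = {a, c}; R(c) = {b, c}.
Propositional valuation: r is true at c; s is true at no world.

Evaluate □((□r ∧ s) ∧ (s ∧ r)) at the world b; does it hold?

At b: □((□r ∧ s) ∧ (s ∧ r)) requires (□r ∧ s) ∧ (s ∧ r) at every successor {a, c}.
  (□r ∧ s) ∧ (s ∧ r) fails at a, so □((□r ∧ s) ∧ (s ∧ r)) is false at b.
    At a: □r ∧ s is false, s ∧ r is false, so (□r ∧ s) ∧ (s ∧ r) is false.
      At a: □r is false, s is false, so □r ∧ s is false.

No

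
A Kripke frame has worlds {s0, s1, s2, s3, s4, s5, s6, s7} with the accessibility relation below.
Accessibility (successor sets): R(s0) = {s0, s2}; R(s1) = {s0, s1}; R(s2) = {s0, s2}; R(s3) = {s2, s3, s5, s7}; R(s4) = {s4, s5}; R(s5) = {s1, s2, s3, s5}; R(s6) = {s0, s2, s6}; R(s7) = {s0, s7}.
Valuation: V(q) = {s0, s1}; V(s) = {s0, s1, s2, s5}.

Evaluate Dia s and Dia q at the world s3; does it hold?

At s3: Dia s is true, Dia q is false, so Dia s and Dia q is false.
  At s3: Dia s requires s at some successor in {s2, s3, s5, s7}.
    s holds at s2, so Dia s is true at s3.
  At s3: Dia q requires q at some successor in {s2, s3, s5, s7}.
    At s2: q is false.
    At s3: q is false.
    At s5: q is false.
    At s7: q is false.
  So Dia q is false at s3.

No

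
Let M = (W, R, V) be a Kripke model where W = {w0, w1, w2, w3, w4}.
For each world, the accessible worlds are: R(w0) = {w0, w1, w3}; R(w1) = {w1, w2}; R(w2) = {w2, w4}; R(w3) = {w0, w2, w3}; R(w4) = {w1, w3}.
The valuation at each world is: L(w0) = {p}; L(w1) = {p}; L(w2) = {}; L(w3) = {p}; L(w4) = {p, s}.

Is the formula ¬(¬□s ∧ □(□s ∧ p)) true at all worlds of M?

Yes

Let φ = ¬(¬□s ∧ □(□s ∧ p)). Evaluate φ at each world:
  w0 (successors {w0, w1, w3}): φ is true.
  w1 (successors {w1, w2}): φ is true.
  w2 (successors {w2, w4}): φ is true.
  w3 (successors {w0, w2, w3}): φ is true.
  w4 (successors {w1, w3}): φ is true.
For instance, at w0:
  At w0: ¬□s ∧ □(□s ∧ p) is false, so ¬(¬□s ∧ □(□s ∧ p)) is true.
    At w0: ¬□s is true, □(□s ∧ p) is false, so ¬□s ∧ □(□s ∧ p) is false.
      At w0: □s is false, so ¬□s is true.
      At w0: □(□s ∧ p) requires □s ∧ p at every successor {w0, w1, w3}.
        □s ∧ p fails at w0, so □(□s ∧ p) is false at w0.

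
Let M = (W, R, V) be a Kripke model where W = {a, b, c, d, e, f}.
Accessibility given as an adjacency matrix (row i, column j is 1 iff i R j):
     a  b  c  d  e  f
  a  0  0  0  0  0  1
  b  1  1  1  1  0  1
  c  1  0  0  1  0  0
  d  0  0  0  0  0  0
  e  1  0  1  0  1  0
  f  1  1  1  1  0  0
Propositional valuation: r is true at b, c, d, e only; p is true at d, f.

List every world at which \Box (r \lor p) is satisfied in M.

Recall that \Box ψ holds at a world iff ψ holds at every accessible world, and \Diamond ψ holds iff ψ holds at some accessible world.
Let φ = \Box (r \lor p). Evaluate φ at each world:
  a (successors {f}): φ is true.
  b (successors {a, b, c, d, f}): φ is false.
  c (successors {a, d}): φ is false.
  d (successors ∅): φ is true.
  e (successors {a, c, e}): φ is false.
  f (successors {a, b, c, d}): φ is false.
For instance, at f:
  At f: \Box (r \lor p) requires r \lor p at every successor {a, b, c, d}.
    r \lor p fails at a, so \Box (r \lor p) is false at f.
Satisfying worlds: {a, d}

a, d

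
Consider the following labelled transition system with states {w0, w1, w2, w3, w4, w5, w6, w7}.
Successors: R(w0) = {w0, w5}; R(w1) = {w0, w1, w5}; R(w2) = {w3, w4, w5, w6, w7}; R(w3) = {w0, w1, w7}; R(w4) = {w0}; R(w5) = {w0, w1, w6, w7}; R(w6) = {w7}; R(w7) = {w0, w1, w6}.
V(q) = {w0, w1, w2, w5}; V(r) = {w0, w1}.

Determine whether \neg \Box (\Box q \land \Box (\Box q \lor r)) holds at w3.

Yes

Recall that \Box ψ holds at a world iff ψ holds at every accessible world, and \Diamond ψ holds iff ψ holds at some accessible world.
At w3: \Box (\Box q \land \Box (\Box q \lor r)) is false, so \neg \Box (\Box q \land \Box (\Box q \lor r)) is true.
  At w3: \Box (\Box q \land \Box (\Box q \lor r)) requires \Box q \land \Box (\Box q \lor r) at every successor {w0, w1, w7}.
    \Box q \land \Box (\Box q \lor r) fails at w0, so \Box (\Box q \land \Box (\Box q \lor r)) is false at w3.
      At w0: \Box q is true, \Box (\Box q \lor r) is false, so \Box q \land \Box (\Box q \lor r) is false.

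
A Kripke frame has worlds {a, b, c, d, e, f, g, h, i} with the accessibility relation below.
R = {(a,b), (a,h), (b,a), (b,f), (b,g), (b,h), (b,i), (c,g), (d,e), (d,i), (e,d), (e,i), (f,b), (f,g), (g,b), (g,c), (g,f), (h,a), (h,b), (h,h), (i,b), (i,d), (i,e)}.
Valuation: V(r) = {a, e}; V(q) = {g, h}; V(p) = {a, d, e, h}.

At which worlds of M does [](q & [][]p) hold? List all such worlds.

Let φ = [](q & [][]p). Evaluate φ at each world:
  a (successors {b, h}): φ is false.
  b (successors {a, f, g, h, i}): φ is false.
  c (successors {g}): φ is false.
  d (successors {e, i}): φ is false.
  e (successors {d, i}): φ is false.
  f (successors {b, g}): φ is false.
  g (successors {b, c, f}): φ is false.
  h (successors {a, b, h}): φ is false.
  i (successors {b, d, e}): φ is false.
For instance, at i:
  At i: [](q & [][]p) requires q & [][]p at every successor {b, d, e}.
    q & [][]p fails at b, so [](q & [][]p) is false at i.
      At b: q is false, [][]p is false, so q & [][]p is false.
Satisfying worlds: none.

none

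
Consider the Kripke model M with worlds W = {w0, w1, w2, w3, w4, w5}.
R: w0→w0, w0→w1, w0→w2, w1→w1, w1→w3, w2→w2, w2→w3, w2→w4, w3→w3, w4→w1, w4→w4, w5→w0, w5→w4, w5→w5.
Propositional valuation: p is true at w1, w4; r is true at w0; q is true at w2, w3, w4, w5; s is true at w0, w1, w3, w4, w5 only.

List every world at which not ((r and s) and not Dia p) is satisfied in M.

Let φ = not ((r and s) and not Dia p). Evaluate φ at each world:
  w0 (successors {w0, w1, w2}): φ is true.
  w1 (successors {w1, w3}): φ is true.
  w2 (successors {w2, w3, w4}): φ is true.
  w3 (successors {w3}): φ is true.
  w4 (successors {w1, w4}): φ is true.
  w5 (successors {w0, w4, w5}): φ is true.
For instance, at w5:
  At w5: (r and s) and not Dia p is false, so not ((r and s) and not Dia p) is true.
    At w5: r and s is false, not Dia p is false, so (r and s) and not Dia p is false.
      At w5: Dia p is true, so not Dia p is false.
Satisfying worlds: {w0, w1, w2, w3, w4, w5}

w0, w1, w2, w3, w4, w5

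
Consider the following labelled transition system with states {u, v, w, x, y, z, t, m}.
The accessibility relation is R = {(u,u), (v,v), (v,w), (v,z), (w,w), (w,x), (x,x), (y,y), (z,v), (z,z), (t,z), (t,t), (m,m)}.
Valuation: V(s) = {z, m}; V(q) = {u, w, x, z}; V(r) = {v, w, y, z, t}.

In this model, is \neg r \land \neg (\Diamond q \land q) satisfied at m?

At m: \neg r is true, \neg (\Diamond q \land q) is true, so \neg r \land \neg (\Diamond q \land q) is true.
  At m: \Diamond q \land q is false, so \neg (\Diamond q \land q) is true.
    At m: \Diamond q is false, q is false, so \Diamond q \land q is false.
      At m: \Diamond q requires q at some successor in {m}.
        At m: q is false.
      So \Diamond q is false at m.

Yes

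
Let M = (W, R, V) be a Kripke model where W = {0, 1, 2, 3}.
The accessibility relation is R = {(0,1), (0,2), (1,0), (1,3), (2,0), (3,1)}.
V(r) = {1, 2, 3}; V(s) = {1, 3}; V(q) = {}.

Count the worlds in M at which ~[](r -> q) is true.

3

Let φ = ~[](r -> q). Evaluate φ at each world:
  0 (successors {1, 2}): φ is true.
  1 (successors {0, 3}): φ is true.
  2 (successors {0}): φ is false.
  3 (successors {1}): φ is true.
For instance, at 1:
  At 1: [](r -> q) is false, so ~[](r -> q) is true.
    At 1: [](r -> q) requires r -> q at every successor {0, 3}.
      r -> q fails at 3, so [](r -> q) is false at 1.
Satisfying worlds: {0, 1, 3}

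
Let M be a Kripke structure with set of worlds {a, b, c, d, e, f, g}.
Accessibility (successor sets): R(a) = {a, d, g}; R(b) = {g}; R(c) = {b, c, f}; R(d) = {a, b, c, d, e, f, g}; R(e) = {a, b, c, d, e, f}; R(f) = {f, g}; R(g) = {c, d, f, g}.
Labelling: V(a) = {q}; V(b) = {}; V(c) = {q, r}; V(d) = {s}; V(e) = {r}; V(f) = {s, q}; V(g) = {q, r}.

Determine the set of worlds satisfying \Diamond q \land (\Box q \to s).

Recall that \Box ψ holds at a world iff ψ holds at every accessible world, and \Diamond ψ holds iff ψ holds at some accessible world.
Let φ = \Diamond q \land (\Box q \to s). Evaluate φ at each world:
  a (successors {a, d, g}): φ is true.
  b (successors {g}): φ is false.
  c (successors {b, c, f}): φ is true.
  d (successors {a, b, c, d, e, f, g}): φ is true.
  e (successors {a, b, c, d, e, f}): φ is true.
  f (successors {f, g}): φ is true.
  g (successors {c, d, f, g}): φ is true.
For instance, at f:
  At f: \Diamond q is true, \Box q \to s is true, so \Diamond q \land (\Box q \to s) is true.
    At f: \Diamond q requires q at some successor in {f, g}.
      q holds at f, so \Diamond q is true at f.
    At f: \Box q is true, s is true, so \Box q \to s is true.
      At f: \Box q requires q at every successor {f, g}.
        At f: q is true.
        At g: q is true.
      So \Box q is true at f.
Satisfying worlds: {a, c, d, e, f, g}

a, c, d, e, f, g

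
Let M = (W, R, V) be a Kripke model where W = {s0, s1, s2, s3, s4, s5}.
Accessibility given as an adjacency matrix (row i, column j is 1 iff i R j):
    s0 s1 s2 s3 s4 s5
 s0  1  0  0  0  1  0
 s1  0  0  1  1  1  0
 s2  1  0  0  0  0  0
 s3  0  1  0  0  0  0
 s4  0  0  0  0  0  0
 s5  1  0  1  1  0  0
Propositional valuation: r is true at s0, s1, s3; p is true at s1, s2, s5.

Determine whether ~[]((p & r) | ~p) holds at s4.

No

At s4: []((p & r) | ~p) is true, so ~[]((p & r) | ~p) is false.
  At s4: no accessible worlds, so []((p & r) | ~p) holds vacuously.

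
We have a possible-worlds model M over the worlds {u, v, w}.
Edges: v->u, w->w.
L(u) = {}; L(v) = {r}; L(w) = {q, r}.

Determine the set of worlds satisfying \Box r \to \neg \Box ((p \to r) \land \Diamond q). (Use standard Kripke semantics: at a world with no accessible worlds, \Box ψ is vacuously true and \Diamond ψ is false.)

Let φ = \Box r \to \neg \Box ((p \to r) \land \Diamond q). Evaluate φ at each world:
  u (successors ∅): φ is false.
  v (successors {u}): φ is true.
  w (successors {w}): φ is false.
For instance, at w:
  At w: \Box r is true, \neg \Box ((p \to r) \land \Diamond q) is false, so \Box r \to \neg \Box ((p \to r) \land \Diamond q) is false.
    At w: \Box r requires r at every successor {w}.
      At w: r is true.
    So \Box r is true at w.
    At w: \Box ((p \to r) \land \Diamond q) is true, so \neg \Box ((p \to r) \land \Diamond q) is false.
      At w: \Box ((p \to r) \land \Diamond q) requires (p \to r) \land \Diamond q at every successor {w}.
        At w: (p \to r) \land \Diamond q is true.
      So \Box ((p \to r) \land \Diamond q) is true at w.
Satisfying worlds: {v}

v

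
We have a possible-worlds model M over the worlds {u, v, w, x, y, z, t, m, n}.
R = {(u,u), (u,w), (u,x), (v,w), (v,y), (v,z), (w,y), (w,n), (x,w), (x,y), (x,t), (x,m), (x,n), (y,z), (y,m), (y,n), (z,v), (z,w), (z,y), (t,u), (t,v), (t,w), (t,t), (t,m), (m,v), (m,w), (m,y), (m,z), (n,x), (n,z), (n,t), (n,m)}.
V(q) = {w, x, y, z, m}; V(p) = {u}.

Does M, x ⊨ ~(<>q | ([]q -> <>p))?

No

At x: <>q | ([]q -> <>p) is true, so ~(<>q | ([]q -> <>p)) is false.
  At x: <>q is true, []q -> <>p is true, so <>q | ([]q -> <>p) is true.
    At x: <>q requires q at some successor in {w, y, t, m, n}.
      q holds at w, so <>q is true at x.
    At x: []q is false, <>p is false, so []q -> <>p is true.
      At x: []q requires q at every successor {w, y, t, m, n}.
        q fails at t, so []q is false at x.
      At x: <>p requires p at some successor in {w, y, t, m, n}.
        At w: p is false.
        At y: p is false.
        At t: p is false.
        At m: p is false.
        At n: p is false.
      So <>p is false at x.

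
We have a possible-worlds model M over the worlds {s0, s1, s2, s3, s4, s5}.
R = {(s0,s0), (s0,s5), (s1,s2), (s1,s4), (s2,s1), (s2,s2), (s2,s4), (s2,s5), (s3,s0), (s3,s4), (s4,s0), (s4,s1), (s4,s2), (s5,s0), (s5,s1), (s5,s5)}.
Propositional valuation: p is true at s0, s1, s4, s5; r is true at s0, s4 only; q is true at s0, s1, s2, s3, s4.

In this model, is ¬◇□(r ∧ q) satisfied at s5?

Yes

Recall that □ψ holds at a world iff ψ holds at every accessible world, and ◇ψ holds iff ψ holds at some accessible world.
At s5: ◇□(r ∧ q) is false, so ¬◇□(r ∧ q) is true.
  At s5: ◇□(r ∧ q) requires □(r ∧ q) at some successor in {s0, s1, s5}.
    At s0: □(r ∧ q) is false.
    At s1: □(r ∧ q) is false.
    At s5: □(r ∧ q) is false.
  So ◇□(r ∧ q) is false at s5.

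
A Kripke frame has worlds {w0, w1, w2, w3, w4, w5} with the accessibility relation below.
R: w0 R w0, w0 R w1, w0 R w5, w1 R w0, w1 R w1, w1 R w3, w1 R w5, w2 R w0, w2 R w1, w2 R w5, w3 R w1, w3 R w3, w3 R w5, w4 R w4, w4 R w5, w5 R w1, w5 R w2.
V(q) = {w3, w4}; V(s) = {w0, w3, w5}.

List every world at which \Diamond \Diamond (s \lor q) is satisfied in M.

Recall that \Diamond ψ holds at a world iff ψ holds at some accessible world.
Let φ = \Diamond \Diamond (s \lor q). Evaluate φ at each world:
  w0 (successors {w0, w1, w5}): φ is true.
  w1 (successors {w0, w1, w3, w5}): φ is true.
  w2 (successors {w0, w1, w5}): φ is true.
  w3 (successors {w1, w3, w5}): φ is true.
  w4 (successors {w4, w5}): φ is true.
  w5 (successors {w1, w2}): φ is true.
For instance, at w5:
  At w5: \Diamond \Diamond (s \lor q) requires \Diamond (s \lor q) at some successor in {w1, w2}.
    \Diamond (s \lor q) holds at w1, so \Diamond \Diamond (s \lor q) is true at w5.
      At w1: \Diamond (s \lor q) requires s \lor q at some successor in {w0, w1, w3, w5}.
        s \lor q holds at w0, so \Diamond (s \lor q) is true at w1.
Satisfying worlds: {w0, w1, w2, w3, w4, w5}

w0, w1, w2, w3, w4, w5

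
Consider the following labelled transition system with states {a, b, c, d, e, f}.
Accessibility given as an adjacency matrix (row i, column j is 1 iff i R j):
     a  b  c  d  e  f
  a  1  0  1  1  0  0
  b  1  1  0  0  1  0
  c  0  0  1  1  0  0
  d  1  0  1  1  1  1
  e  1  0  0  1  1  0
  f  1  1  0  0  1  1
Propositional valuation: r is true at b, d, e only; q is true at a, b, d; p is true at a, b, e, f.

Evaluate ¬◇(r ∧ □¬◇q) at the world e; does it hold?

Recall that □ψ holds at a world iff ψ holds at every accessible world, and ◇ψ holds iff ψ holds at some accessible world.
At e: ◇(r ∧ □¬◇q) is false, so ¬◇(r ∧ □¬◇q) is true.
  At e: ◇(r ∧ □¬◇q) requires r ∧ □¬◇q at some successor in {a, d, e}.
    At a: r ∧ □¬◇q is false.
    At d: r ∧ □¬◇q is false.
    At e: r ∧ □¬◇q is false.
  So ◇(r ∧ □¬◇q) is false at e.

Yes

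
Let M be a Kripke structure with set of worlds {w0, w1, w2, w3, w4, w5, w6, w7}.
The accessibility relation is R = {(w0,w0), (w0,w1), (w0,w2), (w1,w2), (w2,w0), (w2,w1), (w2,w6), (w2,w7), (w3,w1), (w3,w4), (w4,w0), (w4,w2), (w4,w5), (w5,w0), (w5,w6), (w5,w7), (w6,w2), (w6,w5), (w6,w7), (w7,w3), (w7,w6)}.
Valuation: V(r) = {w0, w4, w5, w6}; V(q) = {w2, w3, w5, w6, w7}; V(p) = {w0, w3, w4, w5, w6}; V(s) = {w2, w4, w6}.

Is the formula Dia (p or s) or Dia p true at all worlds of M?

Yes

Recall that Dia ψ holds at a world iff ψ holds at some accessible world.
Let φ = Dia (p or s) or Dia p. Evaluate φ at each world:
  w0 (successors {w0, w1, w2}): φ is true.
  w1 (successors {w2}): φ is true.
  w2 (successors {w0, w1, w6, w7}): φ is true.
  w3 (successors {w1, w4}): φ is true.
  w4 (successors {w0, w2, w5}): φ is true.
  w5 (successors {w0, w6, w7}): φ is true.
  w6 (successors {w2, w5, w7}): φ is true.
  w7 (successors {w3, w6}): φ is true.
For instance, at w2:
  At w2: Dia (p or s) is true, Dia p is true, so Dia (p or s) or Dia p is true.
    At w2: Dia (p or s) requires p or s at some successor in {w0, w1, w6, w7}.
      p or s holds at w0, so Dia (p or s) is true at w2.
    At w2: Dia p requires p at some successor in {w0, w1, w6, w7}.
      p holds at w0, so Dia p is true at w2.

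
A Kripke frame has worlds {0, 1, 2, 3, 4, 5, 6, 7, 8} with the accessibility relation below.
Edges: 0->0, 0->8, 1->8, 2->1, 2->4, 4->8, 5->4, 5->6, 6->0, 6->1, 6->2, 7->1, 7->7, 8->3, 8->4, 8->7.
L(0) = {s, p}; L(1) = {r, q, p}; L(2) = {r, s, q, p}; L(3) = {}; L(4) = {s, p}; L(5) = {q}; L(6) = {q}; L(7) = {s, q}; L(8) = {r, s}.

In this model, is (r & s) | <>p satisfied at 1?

No

At 1: r & s is false, <>p is false, so (r & s) | <>p is false.
  At 1: <>p requires p at some successor in {8}.
    At 8: p is false.
  So <>p is false at 1.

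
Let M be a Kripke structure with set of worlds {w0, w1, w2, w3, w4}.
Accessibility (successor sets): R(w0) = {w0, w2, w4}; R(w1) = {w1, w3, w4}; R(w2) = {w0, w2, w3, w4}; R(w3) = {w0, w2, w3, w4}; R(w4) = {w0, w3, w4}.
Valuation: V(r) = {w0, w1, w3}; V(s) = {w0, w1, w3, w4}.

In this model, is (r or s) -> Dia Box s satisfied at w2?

At w2: r or s is false, Dia Box s is true, so (r or s) -> Dia Box s is true.
  At w2: Dia Box s requires Box s at some successor in {w0, w2, w3, w4}.
    Box s holds at w4, so Dia Box s is true at w2.
      At w4: Box s requires s at every successor {w0, w3, w4}.
        At w0: s is true.
        At w3: s is true.
        At w4: s is true.
      So Box s is true at w4.

Yes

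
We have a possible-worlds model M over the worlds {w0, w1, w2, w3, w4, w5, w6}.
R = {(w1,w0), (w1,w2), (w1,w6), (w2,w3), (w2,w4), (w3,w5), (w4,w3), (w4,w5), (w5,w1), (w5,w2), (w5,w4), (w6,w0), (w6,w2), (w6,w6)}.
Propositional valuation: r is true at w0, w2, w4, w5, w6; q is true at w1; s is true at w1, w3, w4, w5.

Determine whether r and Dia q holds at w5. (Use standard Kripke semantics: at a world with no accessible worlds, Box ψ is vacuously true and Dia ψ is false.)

Yes

At w5: r is true, Dia q is true, so r and Dia q is true.
  At w5: Dia q requires q at some successor in {w1, w2, w4}.
    q holds at w1, so Dia q is true at w5.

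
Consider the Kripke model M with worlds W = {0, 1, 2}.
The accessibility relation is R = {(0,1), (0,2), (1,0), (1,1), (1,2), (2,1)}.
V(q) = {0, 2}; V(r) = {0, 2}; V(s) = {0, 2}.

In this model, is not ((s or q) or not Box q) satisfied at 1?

No

Recall that Box ψ holds at a world iff ψ holds at every accessible world, and Dia ψ holds iff ψ holds at some accessible world.
At 1: (s or q) or not Box q is true, so not ((s or q) or not Box q) is false.
  At 1: s or q is false, not Box q is true, so (s or q) or not Box q is true.
    At 1: Box q is false, so not Box q is true.
      At 1: Box q requires q at every successor {0, 1, 2}.
        q fails at 1, so Box q is false at 1.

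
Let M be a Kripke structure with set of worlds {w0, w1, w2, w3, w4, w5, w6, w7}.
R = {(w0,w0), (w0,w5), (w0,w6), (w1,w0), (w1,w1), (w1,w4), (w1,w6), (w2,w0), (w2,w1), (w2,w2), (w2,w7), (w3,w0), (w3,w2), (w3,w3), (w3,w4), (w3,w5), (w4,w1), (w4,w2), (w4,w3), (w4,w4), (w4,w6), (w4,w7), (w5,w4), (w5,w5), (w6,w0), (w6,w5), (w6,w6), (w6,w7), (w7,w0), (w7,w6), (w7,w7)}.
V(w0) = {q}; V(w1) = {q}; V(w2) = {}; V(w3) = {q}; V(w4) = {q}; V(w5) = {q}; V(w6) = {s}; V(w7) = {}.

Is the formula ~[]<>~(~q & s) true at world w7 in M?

Recall that []ψ holds at a world iff ψ holds at every accessible world, and <>ψ holds iff ψ holds at some accessible world.
At w7: []<>~(~q & s) is true, so ~[]<>~(~q & s) is false.
  At w7: []<>~(~q & s) requires <>~(~q & s) at every successor {w0, w6, w7}.
      At w0: <>~(~q & s) requires ~(~q & s) at some successor in {w0, w5, w6}.
        ~(~q & s) holds at w0, so <>~(~q & s) is true at w0.
      At w6: <>~(~q & s) requires ~(~q & s) at some successor in {w0, w5, w6, w7}.
        ~(~q & s) holds at w0, so <>~(~q & s) is true at w6.
      At w7: <>~(~q & s) requires ~(~q & s) at some successor in {w0, w6, w7}.
        ~(~q & s) holds at w0, so <>~(~q & s) is true at w7.
  So []<>~(~q & s) is true at w7.

No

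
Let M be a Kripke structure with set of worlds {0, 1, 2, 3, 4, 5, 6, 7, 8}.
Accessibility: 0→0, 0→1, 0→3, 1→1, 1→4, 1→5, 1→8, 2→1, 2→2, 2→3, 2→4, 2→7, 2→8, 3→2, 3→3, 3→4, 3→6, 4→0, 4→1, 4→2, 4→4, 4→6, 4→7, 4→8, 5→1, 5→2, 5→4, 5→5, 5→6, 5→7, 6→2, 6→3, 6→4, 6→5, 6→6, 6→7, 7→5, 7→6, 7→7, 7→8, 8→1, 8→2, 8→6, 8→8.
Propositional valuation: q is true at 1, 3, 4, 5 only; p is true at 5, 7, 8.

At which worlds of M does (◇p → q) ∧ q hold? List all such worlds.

Let φ = (◇p → q) ∧ q. Evaluate φ at each world:
  0 (successors {0, 1, 3}): φ is false.
  1 (successors {1, 4, 5, 8}): φ is true.
  2 (successors {1, 2, 3, 4, 7, 8}): φ is false.
  3 (successors {2, 3, 4, 6}): φ is true.
  4 (successors {0, 1, 2, 4, 6, 7, 8}): φ is true.
  5 (successors {1, 2, 4, 5, 6, 7}): φ is true.
  6 (successors {2, 3, 4, 5, 6, 7}): φ is false.
  7 (successors {5, 6, 7, 8}): φ is false.
  8 (successors {1, 2, 6, 8}): φ is false.
For instance, at 0:
  At 0: ◇p → q is true, q is false, so (◇p → q) ∧ q is false.
    At 0: ◇p is false, q is false, so ◇p → q is true.
      At 0: ◇p requires p at some successor in {0, 1, 3}.
        At 0: p is false.
        At 1: p is false.
        At 3: p is false.
      So ◇p is false at 0.
Satisfying worlds: {1, 3, 4, 5}

1, 3, 4, 5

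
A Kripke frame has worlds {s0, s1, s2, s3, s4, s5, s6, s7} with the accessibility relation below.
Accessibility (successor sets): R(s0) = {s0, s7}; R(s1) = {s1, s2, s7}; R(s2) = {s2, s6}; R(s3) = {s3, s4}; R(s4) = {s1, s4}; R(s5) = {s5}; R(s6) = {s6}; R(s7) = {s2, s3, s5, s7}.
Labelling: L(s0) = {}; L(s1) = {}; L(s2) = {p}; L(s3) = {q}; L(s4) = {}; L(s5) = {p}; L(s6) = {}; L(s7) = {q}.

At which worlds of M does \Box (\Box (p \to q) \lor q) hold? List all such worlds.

Let φ = \Box (\Box (p \to q) \lor q). Evaluate φ at each world:
  s0 (successors {s0, s7}): φ is true.
  s1 (successors {s1, s2, s7}): φ is false.
  s2 (successors {s2, s6}): φ is false.
  s3 (successors {s3, s4}): φ is true.
  s4 (successors {s1, s4}): φ is false.
  s5 (successors {s5}): φ is false.
  s6 (successors {s6}): φ is true.
  s7 (successors {s2, s3, s5, s7}): φ is false.
For instance, at s7:
  At s7: \Box (\Box (p \to q) \lor q) requires \Box (p \to q) \lor q at every successor {s2, s3, s5, s7}.
    \Box (p \to q) \lor q fails at s2, so \Box (\Box (p \to q) \lor q) is false at s7.
      At s2: \Box (p \to q) is false, q is false, so \Box (p \to q) \lor q is false.
Satisfying worlds: {s0, s3, s6}

s0, s3, s6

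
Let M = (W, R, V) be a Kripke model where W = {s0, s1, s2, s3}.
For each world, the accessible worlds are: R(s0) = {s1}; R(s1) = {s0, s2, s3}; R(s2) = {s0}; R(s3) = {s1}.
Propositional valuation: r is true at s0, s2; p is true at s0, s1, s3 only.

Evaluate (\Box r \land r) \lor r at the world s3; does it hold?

No

Recall that \Box ψ holds at a world iff ψ holds at every accessible world, and \Diamond ψ holds iff ψ holds at some accessible world.
At s3: \Box r \land r is false, r is false, so (\Box r \land r) \lor r is false.
  At s3: \Box r is false, r is false, so \Box r \land r is false.
    At s3: \Box r requires r at every successor {s1}.
      r fails at s1, so \Box r is false at s3.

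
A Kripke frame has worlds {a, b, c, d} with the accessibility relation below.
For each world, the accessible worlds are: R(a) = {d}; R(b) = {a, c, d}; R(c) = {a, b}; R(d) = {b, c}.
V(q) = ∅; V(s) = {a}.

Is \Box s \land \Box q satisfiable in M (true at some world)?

No

Let φ = \Box s \land \Box q. Evaluate φ at each world:
  a (successors {d}): φ is false.
  b (successors {a, c, d}): φ is false.
  c (successors {a, b}): φ is false.
  d (successors {b, c}): φ is false.
For instance, at d:
  At d: \Box s is false, \Box q is false, so \Box s \land \Box q is false.
    At d: \Box s requires s at every successor {b, c}.
      s fails at b, so \Box s is false at d.
    At d: \Box q requires q at every successor {b, c}.
      q fails at b, so \Box q is false at d.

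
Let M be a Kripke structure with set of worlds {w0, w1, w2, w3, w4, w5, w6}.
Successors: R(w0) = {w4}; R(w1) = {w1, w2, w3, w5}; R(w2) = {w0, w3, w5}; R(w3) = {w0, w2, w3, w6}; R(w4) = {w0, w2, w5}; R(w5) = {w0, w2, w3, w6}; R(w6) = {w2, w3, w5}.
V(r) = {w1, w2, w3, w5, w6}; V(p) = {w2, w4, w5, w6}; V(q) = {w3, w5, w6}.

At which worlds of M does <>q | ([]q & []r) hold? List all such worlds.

Let φ = <>q | ([]q & []r). Evaluate φ at each world:
  w0 (successors {w4}): φ is false.
  w1 (successors {w1, w2, w3, w5}): φ is true.
  w2 (successors {w0, w3, w5}): φ is true.
  w3 (successors {w0, w2, w3, w6}): φ is true.
  w4 (successors {w0, w2, w5}): φ is true.
  w5 (successors {w0, w2, w3, w6}): φ is true.
  w6 (successors {w2, w3, w5}): φ is true.
For instance, at w1:
  At w1: <>q is true, []q & []r is false, so <>q | ([]q & []r) is true.
    At w1: <>q requires q at some successor in {w1, w2, w3, w5}.
      q holds at w3, so <>q is true at w1.
    At w1: []q is false, []r is true, so []q & []r is false.
      At w1: []q requires q at every successor {w1, w2, w3, w5}.
        q fails at w1, so []q is false at w1.
      At w1: []r requires r at every successor {w1, w2, w3, w5}.
        At w1: r is true.
        At w2: r is true.
        At w3: r is true.
        At w5: r is true.
      So []r is true at w1.
Satisfying worlds: {w1, w2, w3, w4, w5, w6}

w1, w2, w3, w4, w5, w6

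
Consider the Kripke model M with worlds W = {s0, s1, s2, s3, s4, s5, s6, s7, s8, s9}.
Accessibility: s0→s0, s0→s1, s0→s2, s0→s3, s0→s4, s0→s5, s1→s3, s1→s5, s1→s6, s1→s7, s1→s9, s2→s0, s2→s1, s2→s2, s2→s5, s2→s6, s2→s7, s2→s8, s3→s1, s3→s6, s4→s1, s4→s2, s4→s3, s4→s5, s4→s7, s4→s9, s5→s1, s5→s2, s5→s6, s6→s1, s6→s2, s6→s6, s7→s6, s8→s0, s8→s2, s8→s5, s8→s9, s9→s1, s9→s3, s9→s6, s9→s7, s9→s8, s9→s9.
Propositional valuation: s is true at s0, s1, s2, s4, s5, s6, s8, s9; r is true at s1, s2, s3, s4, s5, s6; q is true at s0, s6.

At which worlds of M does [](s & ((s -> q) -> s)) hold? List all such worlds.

Let φ = [](s & ((s -> q) -> s)). Evaluate φ at each world:
  s0 (successors {s0, s1, s2, s3, s4, s5}): φ is false.
  s1 (successors {s3, s5, s6, s7, s9}): φ is false.
  s2 (successors {s0, s1, s2, s5, s6, s7, s8}): φ is false.
  s3 (successors {s1, s6}): φ is true.
  s4 (successors {s1, s2, s3, s5, s7, s9}): φ is false.
  s5 (successors {s1, s2, s6}): φ is true.
  s6 (successors {s1, s2, s6}): φ is true.
  s7 (successors {s6}): φ is true.
  s8 (successors {s0, s2, s5, s9}): φ is true.
  s9 (successors {s1, s3, s6, s7, s8, s9}): φ is false.
For instance, at s6:
  At s6: [](s & ((s -> q) -> s)) requires s & ((s -> q) -> s) at every successor {s1, s2, s6}.
    At s1: s & ((s -> q) -> s) is true.
    At s2: s & ((s -> q) -> s) is true.
    At s6: s & ((s -> q) -> s) is true.
  So [](s & ((s -> q) -> s)) is true at s6.
Satisfying worlds: {s3, s5, s6, s7, s8}

s3, s5, s6, s7, s8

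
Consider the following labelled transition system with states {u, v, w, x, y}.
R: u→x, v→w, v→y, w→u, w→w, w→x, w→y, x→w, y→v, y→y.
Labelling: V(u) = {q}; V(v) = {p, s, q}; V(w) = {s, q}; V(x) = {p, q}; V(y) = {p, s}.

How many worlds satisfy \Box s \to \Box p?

3

Let φ = \Box s \to \Box p. Evaluate φ at each world:
  u (successors {x}): φ is true.
  v (successors {w, y}): φ is false.
  w (successors {u, w, x, y}): φ is true.
  x (successors {w}): φ is false.
  y (successors {v, y}): φ is true.
For instance, at u:
  At u: \Box s is false, \Box p is true, so \Box s \to \Box p is true.
    At u: \Box s requires s at every successor {x}.
      s fails at x, so \Box s is false at u.
    At u: \Box p requires p at every successor {x}.
      At x: p is true.
    So \Box p is true at u.
Satisfying worlds: {u, w, y}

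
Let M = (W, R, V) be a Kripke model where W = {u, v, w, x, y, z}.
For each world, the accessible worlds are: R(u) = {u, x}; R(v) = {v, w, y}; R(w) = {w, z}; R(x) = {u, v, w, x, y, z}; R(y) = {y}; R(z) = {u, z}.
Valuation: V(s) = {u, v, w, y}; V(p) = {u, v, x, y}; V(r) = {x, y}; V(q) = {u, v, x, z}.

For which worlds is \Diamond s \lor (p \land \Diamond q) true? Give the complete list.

u, v, w, x, y, z

Let φ = \Diamond s \lor (p \land \Diamond q). Evaluate φ at each world:
  u (successors {u, x}): φ is true.
  v (successors {v, w, y}): φ is true.
  w (successors {w, z}): φ is true.
  x (successors {u, v, w, x, y, z}): φ is true.
  y (successors {y}): φ is true.
  z (successors {u, z}): φ is true.
For instance, at z:
  At z: \Diamond s is true, p \land \Diamond q is false, so \Diamond s \lor (p \land \Diamond q) is true.
    At z: \Diamond s requires s at some successor in {u, z}.
      s holds at u, so \Diamond s is true at z.
    At z: p is false, \Diamond q is true, so p \land \Diamond q is false.
      At z: \Diamond q requires q at some successor in {u, z}.
        q holds at u, so \Diamond q is true at z.
Satisfying worlds: {u, v, w, x, y, z}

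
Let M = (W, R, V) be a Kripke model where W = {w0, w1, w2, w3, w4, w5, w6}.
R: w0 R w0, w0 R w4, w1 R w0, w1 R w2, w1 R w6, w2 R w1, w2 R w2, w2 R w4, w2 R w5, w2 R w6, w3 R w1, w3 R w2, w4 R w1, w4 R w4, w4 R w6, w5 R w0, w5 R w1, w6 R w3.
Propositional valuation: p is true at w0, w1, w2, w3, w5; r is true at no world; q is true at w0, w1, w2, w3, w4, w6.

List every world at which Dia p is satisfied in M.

Let φ = Dia p. Evaluate φ at each world:
  w0 (successors {w0, w4}): φ is true.
  w1 (successors {w0, w2, w6}): φ is true.
  w2 (successors {w1, w2, w4, w5, w6}): φ is true.
  w3 (successors {w1, w2}): φ is true.
  w4 (successors {w1, w4, w6}): φ is true.
  w5 (successors {w0, w1}): φ is true.
  w6 (successors {w3}): φ is true.
For instance, at w6:
  At w6: Dia p requires p at some successor in {w3}.
    p holds at w3, so Dia p is true at w6.
Satisfying worlds: {w0, w1, w2, w3, w4, w5, w6}

w0, w1, w2, w3, w4, w5, w6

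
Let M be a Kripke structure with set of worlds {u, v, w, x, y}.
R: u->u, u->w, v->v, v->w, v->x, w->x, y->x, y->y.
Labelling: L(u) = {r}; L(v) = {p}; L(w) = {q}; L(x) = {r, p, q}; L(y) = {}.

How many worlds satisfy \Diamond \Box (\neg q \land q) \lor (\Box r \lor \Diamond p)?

4

Let φ = \Diamond \Box (\neg q \land q) \lor (\Box r \lor \Diamond p). Evaluate φ at each world:
  u (successors {u, w}): φ is false.
  v (successors {v, w, x}): φ is true.
  w (successors {x}): φ is true.
  x (successors ∅): φ is true.
  y (successors {x, y}): φ is true.
For instance, at w:
  At w: \Diamond \Box (\neg q \land q) is true, \Box r \lor \Diamond p is true, so \Diamond \Box (\neg q \land q) \lor (\Box r \lor \Diamond p) is true.
    At w: \Diamond \Box (\neg q \land q) requires \Box (\neg q \land q) at some successor in {x}.
      \Box (\neg q \land q) holds at x, so \Diamond \Box (\neg q \land q) is true at w.
    At w: \Box r is true, \Diamond p is true, so \Box r \lor \Diamond p is true.
      At w: \Box r requires r at every successor {x}.
        At x: r is true.
      So \Box r is true at w.
      At w: \Diamond p requires p at some successor in {x}.
        p holds at x, so \Diamond p is true at w.
Satisfying worlds: {v, w, x, y}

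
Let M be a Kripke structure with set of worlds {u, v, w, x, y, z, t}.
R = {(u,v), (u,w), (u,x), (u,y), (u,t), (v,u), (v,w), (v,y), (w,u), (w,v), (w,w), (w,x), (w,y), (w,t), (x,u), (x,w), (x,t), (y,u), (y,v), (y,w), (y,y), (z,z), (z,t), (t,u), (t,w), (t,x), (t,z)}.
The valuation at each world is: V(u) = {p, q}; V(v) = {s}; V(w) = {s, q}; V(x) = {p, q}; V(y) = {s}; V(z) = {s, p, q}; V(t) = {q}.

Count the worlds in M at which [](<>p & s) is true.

Recall that []ψ holds at a world iff ψ holds at every accessible world, and <>ψ holds iff ψ holds at some accessible world.
Let φ = [](<>p & s). Evaluate φ at each world:
  u (successors {v, w, x, y, t}): φ is false.
  v (successors {u, w, y}): φ is false.
  w (successors {u, v, w, x, y, t}): φ is false.
  x (successors {u, w, t}): φ is false.
  y (successors {u, v, w, y}): φ is false.
  z (successors {z, t}): φ is false.
  t (successors {u, w, x, z}): φ is false.
For instance, at t:
  At t: [](<>p & s) requires <>p & s at every successor {u, w, x, z}.
    <>p & s fails at u, so [](<>p & s) is false at t.
      At u: <>p is true, s is false, so <>p & s is false.
Satisfying worlds: none.

0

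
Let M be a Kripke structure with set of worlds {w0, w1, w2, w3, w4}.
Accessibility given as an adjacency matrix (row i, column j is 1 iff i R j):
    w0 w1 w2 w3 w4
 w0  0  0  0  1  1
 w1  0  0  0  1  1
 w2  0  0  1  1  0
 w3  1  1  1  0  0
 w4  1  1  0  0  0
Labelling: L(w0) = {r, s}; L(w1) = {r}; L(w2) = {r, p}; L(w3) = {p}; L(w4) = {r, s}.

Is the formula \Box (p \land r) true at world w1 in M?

No

At w1: \Box (p \land r) requires p \land r at every successor {w3, w4}.
  p \land r fails at w3, so \Box (p \land r) is false at w1.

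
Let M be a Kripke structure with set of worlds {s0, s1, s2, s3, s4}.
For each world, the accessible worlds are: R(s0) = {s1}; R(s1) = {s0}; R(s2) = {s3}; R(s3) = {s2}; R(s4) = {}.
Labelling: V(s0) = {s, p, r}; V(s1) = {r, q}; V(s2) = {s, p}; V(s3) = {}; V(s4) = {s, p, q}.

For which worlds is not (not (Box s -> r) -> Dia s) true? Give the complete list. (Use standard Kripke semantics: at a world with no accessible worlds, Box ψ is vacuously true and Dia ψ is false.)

Let φ = not (not (Box s -> r) -> Dia s). Evaluate φ at each world:
  s0 (successors {s1}): φ is false.
  s1 (successors {s0}): φ is false.
  s2 (successors {s3}): φ is false.
  s3 (successors {s2}): φ is false.
  s4 (successors ∅): φ is true.
For instance, at s0:
  At s0: not (Box s -> r) -> Dia s is true, so not (not (Box s -> r) -> Dia s) is false.
    At s0: not (Box s -> r) is false, Dia s is false, so not (Box s -> r) -> Dia s is true.
      At s0: Box s -> r is true, so not (Box s -> r) is false.
      At s0: Dia s requires s at some successor in {s1}.
        At s1: s is false.
      So Dia s is false at s0.
Satisfying worlds: {s4}

s4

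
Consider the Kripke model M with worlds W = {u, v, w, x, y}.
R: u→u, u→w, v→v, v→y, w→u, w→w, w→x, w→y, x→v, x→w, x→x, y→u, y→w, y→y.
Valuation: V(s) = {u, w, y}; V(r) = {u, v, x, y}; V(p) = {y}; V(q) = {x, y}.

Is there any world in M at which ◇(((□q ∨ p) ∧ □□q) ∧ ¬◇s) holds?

No

Recall that □ψ holds at a world iff ψ holds at every accessible world, and ◇ψ holds iff ψ holds at some accessible world.
Let φ = ◇(((□q ∨ p) ∧ □□q) ∧ ¬◇s). Evaluate φ at each world:
  u (successors {u, w}): φ is false.
  v (successors {v, y}): φ is false.
  w (successors {u, w, x, y}): φ is false.
  x (successors {v, w, x}): φ is false.
  y (successors {u, w, y}): φ is false.
For instance, at v:
  At v: ◇(((□q ∨ p) ∧ □□q) ∧ ¬◇s) requires ((□q ∨ p) ∧ □□q) ∧ ¬◇s at some successor in {v, y}.
    At v: ((□q ∨ p) ∧ □□q) ∧ ¬◇s is false.
    At y: ((□q ∨ p) ∧ □□q) ∧ ¬◇s is false.
  So ◇(((□q ∨ p) ∧ □□q) ∧ ¬◇s) is false at v.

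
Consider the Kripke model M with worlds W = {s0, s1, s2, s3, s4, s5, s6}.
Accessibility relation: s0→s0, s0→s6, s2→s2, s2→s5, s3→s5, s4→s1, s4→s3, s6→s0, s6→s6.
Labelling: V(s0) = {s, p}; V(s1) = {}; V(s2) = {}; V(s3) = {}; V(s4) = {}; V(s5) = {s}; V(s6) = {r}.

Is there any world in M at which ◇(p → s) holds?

Recall that ◇ψ holds at a world iff ψ holds at some accessible world.
Let φ = ◇(p → s). Evaluate φ at each world:
  s0 (successors {s0, s6}): φ is true.
  s1 (successors ∅): φ is false.
  s2 (successors {s2, s5}): φ is true.
  s3 (successors {s5}): φ is true.
  s4 (successors {s1, s3}): φ is true.
  s5 (successors ∅): φ is false.
  s6 (successors {s0, s6}): φ is true.
Detail at s0 (witness):
  At s0: ◇(p → s) requires p → s at some successor in {s0, s6}.
    p → s holds at s0, so ◇(p → s) is true at s0.

Yes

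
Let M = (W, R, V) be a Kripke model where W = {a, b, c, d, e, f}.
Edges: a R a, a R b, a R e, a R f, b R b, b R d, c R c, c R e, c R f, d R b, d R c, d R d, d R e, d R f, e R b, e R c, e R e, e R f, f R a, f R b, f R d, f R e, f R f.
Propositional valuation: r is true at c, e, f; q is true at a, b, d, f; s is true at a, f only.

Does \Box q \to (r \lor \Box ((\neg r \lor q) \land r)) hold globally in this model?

No

Let φ = \Box q \to (r \lor \Box ((\neg r \lor q) \land r)). Evaluate φ at each world:
  a (successors {a, b, e, f}): φ is true.
  b (successors {b, d}): φ is false.
  c (successors {c, e, f}): φ is true.
  d (successors {b, c, d, e, f}): φ is true.
  e (successors {b, c, e, f}): φ is true.
  f (successors {a, b, d, e, f}): φ is true.
Detail at b (counterexample):
  At b: \Box q is true, r \lor \Box ((\neg r \lor q) \land r) is false, so \Box q \to (r \lor \Box ((\neg r \lor q) \land r)) is false.
    At b: \Box q requires q at every successor {b, d}.
      At b: q is true.
      At d: q is true.
    So \Box q is true at b.
    At b: r is false, \Box ((\neg r \lor q) \land r) is false, so r \lor \Box ((\neg r \lor q) \land r) is false.
      At b: \Box ((\neg r \lor q) \land r) requires (\neg r \lor q) \land r at every successor {b, d}.
        (\neg r \lor q) \land r fails at b, so \Box ((\neg r \lor q) \land r) is false at b.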